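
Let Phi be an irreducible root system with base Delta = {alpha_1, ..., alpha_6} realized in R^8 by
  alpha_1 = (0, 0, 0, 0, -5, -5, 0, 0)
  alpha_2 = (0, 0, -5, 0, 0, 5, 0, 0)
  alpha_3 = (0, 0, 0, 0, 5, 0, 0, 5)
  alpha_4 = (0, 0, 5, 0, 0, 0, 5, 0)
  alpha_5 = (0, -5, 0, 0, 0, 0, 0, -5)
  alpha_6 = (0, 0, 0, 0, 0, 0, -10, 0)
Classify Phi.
C_6

Compute the Cartan integers a_ij = 2(alpha_i, alpha_j)/(alpha_j, alpha_j); the resulting 6x6 Cartan matrix is
[[2, -1, -1, 0, 0, 0], [-1, 2, 0, -1, 0, 0], [-1, 0, 2, 0, -1, 0], [0, -1, 0, 2, 0, -1], [0, 0, -1, 0, 2, 0], [0, 0, 0, -2, 0, 2]].
The roots have two lengths (squared-length ratio 2:1); the short ones are alpha_{1,2,3,4,5}. The associated Dynkin diagram is a chain of 6 nodes with a double edge at one end; the terminal node there is the unique long simple root (C_6), so the type is C_6 (the algebra sp(12)).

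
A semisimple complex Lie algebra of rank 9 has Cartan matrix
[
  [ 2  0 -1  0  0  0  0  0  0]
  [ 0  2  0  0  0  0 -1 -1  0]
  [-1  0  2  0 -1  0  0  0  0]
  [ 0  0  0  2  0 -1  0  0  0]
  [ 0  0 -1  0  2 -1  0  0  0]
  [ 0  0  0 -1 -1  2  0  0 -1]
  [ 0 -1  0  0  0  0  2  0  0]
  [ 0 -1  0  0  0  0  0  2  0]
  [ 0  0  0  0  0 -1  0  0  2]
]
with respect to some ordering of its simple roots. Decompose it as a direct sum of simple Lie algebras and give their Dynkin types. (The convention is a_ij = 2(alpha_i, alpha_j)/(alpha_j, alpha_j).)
A_3 + D_6

The diagram associated to this matrix has two connected components: the simple roots {alpha_2, alpha_7, alpha_8} form a chain of 3 nodes with single edges (A_3), and {alpha_1, alpha_3, alpha_4, alpha_5, alpha_6, alpha_9} form a chain of 4 nodes with a fork of two nodes at one end (D_6). A semisimple Lie algebra decomposes uniquely as the direct sum of simple ideals, one per connected component of its Dynkin diagram, so g ≅ A_3 ⊕ D_6 (dimension 15 + 66 = 81).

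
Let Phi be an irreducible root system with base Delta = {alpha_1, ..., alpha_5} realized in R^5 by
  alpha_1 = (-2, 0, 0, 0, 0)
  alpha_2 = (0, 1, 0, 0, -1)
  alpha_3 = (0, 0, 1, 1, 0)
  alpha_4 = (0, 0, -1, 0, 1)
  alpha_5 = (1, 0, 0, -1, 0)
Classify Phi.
Compute the Cartan integers a_ij = 2(alpha_i, alpha_j)/(alpha_j, alpha_j); the resulting 5x5 Cartan matrix is
[[2, 0, 0, 0, -2], [0, 2, 0, -1, 0], [0, 0, 2, -1, -1], [0, -1, -1, 2, 0], [-1, 0, -1, 0, 2]].
The roots have two lengths (squared-length ratio 2:1); the short ones are alpha_{2,3,4,5}. The associated Dynkin diagram is a chain of 5 nodes with a double edge at one end; the terminal node there is the unique long simple root (C_5), so the type is C_5 (the algebra sp(10)).

C_5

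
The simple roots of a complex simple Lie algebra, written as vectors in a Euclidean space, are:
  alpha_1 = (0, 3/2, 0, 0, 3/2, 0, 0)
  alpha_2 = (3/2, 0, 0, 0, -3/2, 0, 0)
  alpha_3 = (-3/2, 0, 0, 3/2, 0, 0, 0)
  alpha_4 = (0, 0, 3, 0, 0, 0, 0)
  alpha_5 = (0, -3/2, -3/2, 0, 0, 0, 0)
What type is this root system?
Compute the Cartan integers a_ij = 2(alpha_i, alpha_j)/(alpha_j, alpha_j); the resulting 5x5 Cartan matrix is
[[2, -1, 0, 0, -1], [-1, 2, -1, 0, 0], [0, -1, 2, 0, 0], [0, 0, 0, 2, -2], [-1, 0, 0, -1, 2]].
The roots have two lengths (squared-length ratio 2:1); the short ones are alpha_{1,2,3,5}. The associated Dynkin diagram is a chain of 5 nodes with a double edge at one end; the terminal node there is the unique long simple root (C_5), so the type is C_5 (the algebra sp(10)).

type C_5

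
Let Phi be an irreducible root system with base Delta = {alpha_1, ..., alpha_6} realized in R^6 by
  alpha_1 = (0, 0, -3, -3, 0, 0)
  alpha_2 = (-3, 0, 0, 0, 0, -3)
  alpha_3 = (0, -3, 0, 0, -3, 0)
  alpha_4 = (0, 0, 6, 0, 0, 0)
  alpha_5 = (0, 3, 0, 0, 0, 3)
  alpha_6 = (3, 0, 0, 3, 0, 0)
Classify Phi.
type C_6

Compute the Cartan integers a_ij = 2(alpha_i, alpha_j)/(alpha_j, alpha_j); the resulting 6x6 Cartan matrix is
[[2, 0, 0, -1, 0, -1], [0, 2, 0, 0, -1, -1], [0, 0, 2, 0, -1, 0], [-2, 0, 0, 2, 0, 0], [0, -1, -1, 0, 2, 0], [-1, -1, 0, 0, 0, 2]].
The roots have two lengths (squared-length ratio 2:1); the short ones are alpha_{1,2,3,5,6}. The associated Dynkin diagram is a chain of 6 nodes with a double edge at one end; the terminal node there is the unique long simple root (C_6), so the type is C_6 (the algebra sp(12)).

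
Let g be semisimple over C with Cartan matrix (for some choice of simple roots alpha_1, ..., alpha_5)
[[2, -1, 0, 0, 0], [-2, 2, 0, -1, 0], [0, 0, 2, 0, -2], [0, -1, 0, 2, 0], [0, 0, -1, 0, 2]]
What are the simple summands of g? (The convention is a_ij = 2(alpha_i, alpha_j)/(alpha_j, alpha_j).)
The diagram associated to this matrix has two connected components: the simple roots {alpha_3, alpha_5} form a chain of 2 nodes with a double edge at one end; the terminal node there is the unique short simple root (B_2), and {alpha_1, alpha_2, alpha_4} form a chain of 3 nodes with a double edge at one end; the terminal node there is the unique short simple root (B_3). A semisimple Lie algebra decomposes uniquely as the direct sum of simple ideals, one per connected component of its Dynkin diagram, so g ≅ B_2 ⊕ B_3 (dimension 10 + 21 = 31).

type B_2 + type B_3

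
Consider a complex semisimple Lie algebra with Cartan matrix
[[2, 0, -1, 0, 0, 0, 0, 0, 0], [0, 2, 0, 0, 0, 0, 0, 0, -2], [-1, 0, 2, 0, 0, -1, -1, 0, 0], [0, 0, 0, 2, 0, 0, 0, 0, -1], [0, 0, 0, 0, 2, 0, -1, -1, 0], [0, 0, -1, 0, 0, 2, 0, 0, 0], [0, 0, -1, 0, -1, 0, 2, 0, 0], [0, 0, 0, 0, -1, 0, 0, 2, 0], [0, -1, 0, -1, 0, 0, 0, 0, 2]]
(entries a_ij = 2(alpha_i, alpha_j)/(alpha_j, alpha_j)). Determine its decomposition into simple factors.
The diagram associated to this matrix has two connected components: the simple roots {alpha_2, alpha_4, alpha_9} form a chain of 3 nodes with a double edge at one end; the terminal node there is the unique long simple root (C_3), and {alpha_1, alpha_3, alpha_5, alpha_6, alpha_7, alpha_8} form a chain of 4 nodes with a fork of two nodes at one end (D_6). A semisimple Lie algebra decomposes uniquely as the direct sum of simple ideals, one per connected component of its Dynkin diagram, so g ≅ C_3 ⊕ D_6 (dimension 21 + 66 = 87).

C_3 (sp(6)) + D_6 (so(12))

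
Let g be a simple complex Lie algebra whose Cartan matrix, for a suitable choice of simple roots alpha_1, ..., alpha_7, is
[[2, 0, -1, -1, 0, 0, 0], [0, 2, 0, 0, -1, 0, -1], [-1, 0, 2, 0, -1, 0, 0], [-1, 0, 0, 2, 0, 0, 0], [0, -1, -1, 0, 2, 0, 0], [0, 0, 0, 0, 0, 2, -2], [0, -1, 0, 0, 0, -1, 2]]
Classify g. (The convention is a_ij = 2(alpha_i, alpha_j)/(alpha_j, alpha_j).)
The matrix has rank 7 with 2's on the diagonal. Reading the off-diagonal entries as Dynkin edges (a single edge where a_ij = a_ji = -1; a double or triple edge where a_ij * a_ji = 2 or 3), the diagram is a chain of 7 nodes with a double edge at one end; the terminal node there is the unique long simple root (C_7). One simple-root ordering that puts it in standard form is (alpha_4, alpha_1, alpha_3, alpha_5, alpha_2, alpha_7, alpha_6). So the algebra is type C_7, i.e. sp(14).

C7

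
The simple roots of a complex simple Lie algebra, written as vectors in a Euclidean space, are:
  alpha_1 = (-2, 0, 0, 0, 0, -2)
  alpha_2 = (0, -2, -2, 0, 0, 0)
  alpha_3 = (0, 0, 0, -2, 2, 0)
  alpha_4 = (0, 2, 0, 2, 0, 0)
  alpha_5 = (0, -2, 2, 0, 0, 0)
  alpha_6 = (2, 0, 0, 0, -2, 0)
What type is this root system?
Compute the Cartan integers a_ij = 2(alpha_i, alpha_j)/(alpha_j, alpha_j); the resulting 6x6 Cartan matrix is
[[2, 0, 0, 0, 0, -1], [0, 2, 0, -1, 0, 0], [0, 0, 2, -1, 0, -1], [0, -1, -1, 2, -1, 0], [0, 0, 0, -1, 2, 0], [-1, 0, -1, 0, 0, 2]].
All simple roots have the same length, so the diagram is simply laced. The associated Dynkin diagram is a chain of 4 nodes with a fork of two nodes at one end (D_6), so the type is D_6 (the algebra so(12)).

type D_6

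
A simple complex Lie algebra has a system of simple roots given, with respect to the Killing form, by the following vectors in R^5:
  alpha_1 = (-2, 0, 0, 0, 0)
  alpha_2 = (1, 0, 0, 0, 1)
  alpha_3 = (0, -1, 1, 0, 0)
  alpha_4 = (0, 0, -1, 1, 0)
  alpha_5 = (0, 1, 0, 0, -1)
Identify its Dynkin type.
C5

Compute the Cartan integers a_ij = 2(alpha_i, alpha_j)/(alpha_j, alpha_j); the resulting 5x5 Cartan matrix is
[[2, -2, 0, 0, 0], [-1, 2, 0, 0, -1], [0, 0, 2, -1, -1], [0, 0, -1, 2, 0], [0, -1, -1, 0, 2]].
The roots have two lengths (squared-length ratio 2:1); the short ones are alpha_{2,3,4,5}. The associated Dynkin diagram is a chain of 5 nodes with a double edge at one end; the terminal node there is the unique long simple root (C_5), so the type is C_5 (the algebra sp(10)).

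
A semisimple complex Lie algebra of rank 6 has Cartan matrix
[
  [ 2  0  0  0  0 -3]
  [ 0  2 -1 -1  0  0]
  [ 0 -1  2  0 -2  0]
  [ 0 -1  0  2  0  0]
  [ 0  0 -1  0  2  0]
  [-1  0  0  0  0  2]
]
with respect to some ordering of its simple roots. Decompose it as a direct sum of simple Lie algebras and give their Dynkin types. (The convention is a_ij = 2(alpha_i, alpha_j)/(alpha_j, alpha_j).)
The diagram associated to this matrix has two connected components: the simple roots {alpha_2, alpha_3, alpha_4, alpha_5} form a chain of 4 nodes with a double edge at one end; the terminal node there is the unique short simple root (B_4), and {alpha_1, alpha_6} form two nodes joined by a triple edge (G_2). A semisimple Lie algebra decomposes uniquely as the direct sum of simple ideals, one per connected component of its Dynkin diagram, so g ≅ B_4 ⊕ G_2 (dimension 36 + 14 = 50).

B_4 ⊕ G_2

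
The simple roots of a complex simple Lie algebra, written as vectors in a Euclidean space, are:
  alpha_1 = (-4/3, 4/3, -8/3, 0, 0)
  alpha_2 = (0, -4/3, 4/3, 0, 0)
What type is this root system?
type G_2

Compute the Cartan integers a_ij = 2(alpha_i, alpha_j)/(alpha_j, alpha_j); the resulting 2x2 Cartan matrix is
[[2, -3], [-1, 2]].
The roots have two lengths (squared-length ratio 3:1); the short ones are alpha_{2}. The associated Dynkin diagram is two nodes joined by a triple edge (G_2), so the type is G_2.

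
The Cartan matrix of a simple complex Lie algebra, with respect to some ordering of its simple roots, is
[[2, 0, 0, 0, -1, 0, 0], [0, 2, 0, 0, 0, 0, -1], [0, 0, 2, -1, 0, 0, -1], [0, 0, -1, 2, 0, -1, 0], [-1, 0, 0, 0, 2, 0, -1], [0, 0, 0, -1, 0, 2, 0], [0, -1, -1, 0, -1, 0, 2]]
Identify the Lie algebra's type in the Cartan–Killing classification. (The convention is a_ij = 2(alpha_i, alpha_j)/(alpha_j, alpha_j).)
E_7

The matrix has rank 7 with 2's on the diagonal. Reading the off-diagonal entries as Dynkin edges (a single edge where a_ij = a_ji = -1; a double or triple edge where a_ij * a_ji = 2 or 3), the diagram is a chain of 6 nodes with one extra node attached to the third node from one end (E_7). One simple-root ordering that puts it in standard form is (alpha_1, alpha_2, alpha_5, alpha_7, alpha_3, alpha_4, alpha_6). So the algebra is type E_7.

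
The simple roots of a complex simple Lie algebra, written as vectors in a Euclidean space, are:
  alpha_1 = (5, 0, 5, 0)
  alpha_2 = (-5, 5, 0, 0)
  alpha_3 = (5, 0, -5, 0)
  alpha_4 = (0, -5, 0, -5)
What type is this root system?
Compute the Cartan integers a_ij = 2(alpha_i, alpha_j)/(alpha_j, alpha_j); the resulting 4x4 Cartan matrix is
[[2, -1, 0, 0], [-1, 2, -1, -1], [0, -1, 2, 0], [0, -1, 0, 2]].
All simple roots have the same length, so the diagram is simply laced. The associated Dynkin diagram is a chain of 2 nodes with a fork of two nodes at one end (D_4), so the type is D_4 (the algebra so(8)).

type D_4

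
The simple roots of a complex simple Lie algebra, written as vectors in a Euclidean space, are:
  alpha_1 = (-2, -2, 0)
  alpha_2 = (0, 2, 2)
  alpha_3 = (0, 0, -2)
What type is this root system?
Compute the Cartan integers a_ij = 2(alpha_i, alpha_j)/(alpha_j, alpha_j); the resulting 3x3 Cartan matrix is
[[2, -1, 0], [-1, 2, -2], [0, -1, 2]].
The roots have two lengths (squared-length ratio 2:1); the short ones are alpha_{3}. The associated Dynkin diagram is a chain of 3 nodes with a double edge at one end; the terminal node there is the unique short simple root (B_3), so the type is B_3 (the algebra so(7)).

type B_3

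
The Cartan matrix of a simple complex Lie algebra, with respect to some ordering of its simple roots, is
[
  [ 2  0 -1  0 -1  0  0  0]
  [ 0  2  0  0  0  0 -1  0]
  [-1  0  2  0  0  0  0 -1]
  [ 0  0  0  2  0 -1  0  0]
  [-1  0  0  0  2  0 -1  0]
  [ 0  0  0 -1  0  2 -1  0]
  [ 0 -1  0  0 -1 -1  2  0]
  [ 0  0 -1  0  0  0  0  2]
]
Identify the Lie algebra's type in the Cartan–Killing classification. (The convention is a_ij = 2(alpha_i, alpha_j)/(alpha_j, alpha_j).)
E_8

The matrix has rank 8 with 2's on the diagonal. Reading the off-diagonal entries as Dynkin edges (a single edge where a_ij = a_ji = -1; a double or triple edge where a_ij * a_ji = 2 or 3), the diagram is a chain of 7 nodes with one extra node attached to the third node from one end (E_8). One simple-root ordering that puts it in standard form is (alpha_4, alpha_2, alpha_6, alpha_7, alpha_5, alpha_1, alpha_3, alpha_8). So the algebra is type E_8.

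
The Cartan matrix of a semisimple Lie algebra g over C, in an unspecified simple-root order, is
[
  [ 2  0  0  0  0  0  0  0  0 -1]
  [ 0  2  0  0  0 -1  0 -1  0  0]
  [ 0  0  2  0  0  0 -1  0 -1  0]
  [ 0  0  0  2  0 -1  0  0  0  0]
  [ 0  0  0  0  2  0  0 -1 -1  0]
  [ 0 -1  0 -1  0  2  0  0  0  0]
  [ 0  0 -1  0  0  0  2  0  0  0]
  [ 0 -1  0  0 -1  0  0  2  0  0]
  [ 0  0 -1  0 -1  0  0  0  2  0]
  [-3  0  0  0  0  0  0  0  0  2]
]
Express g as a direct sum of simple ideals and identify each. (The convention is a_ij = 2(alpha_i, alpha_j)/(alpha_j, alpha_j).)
The diagram associated to this matrix has two connected components: the simple roots {alpha_2, alpha_3, alpha_4, alpha_5, alpha_6, alpha_7, alpha_8, alpha_9} form a chain of 8 nodes with single edges (A_8), and {alpha_1, alpha_10} form two nodes joined by a triple edge (G_2). A semisimple Lie algebra decomposes uniquely as the direct sum of simple ideals, one per connected component of its Dynkin diagram, so g ≅ A_8 ⊕ G_2 (dimension 80 + 14 = 94).

A_8 (sl(9)) ⊕ G_2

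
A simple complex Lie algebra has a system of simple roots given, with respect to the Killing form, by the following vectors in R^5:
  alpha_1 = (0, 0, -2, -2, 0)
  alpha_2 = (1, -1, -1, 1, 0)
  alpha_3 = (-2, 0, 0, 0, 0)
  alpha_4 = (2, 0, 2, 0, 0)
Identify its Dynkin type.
F_4

Compute the Cartan integers a_ij = 2(alpha_i, alpha_j)/(alpha_j, alpha_j); the resulting 4x4 Cartan matrix is
[[2, 0, 0, -1], [0, 2, -1, 0], [0, -1, 2, -1], [-1, 0, -2, 2]].
The roots have two lengths (squared-length ratio 2:1); the short ones are alpha_{2,3}. The associated Dynkin diagram is a chain of 4 nodes with a double edge between the middle two (F_4), so the type is F_4.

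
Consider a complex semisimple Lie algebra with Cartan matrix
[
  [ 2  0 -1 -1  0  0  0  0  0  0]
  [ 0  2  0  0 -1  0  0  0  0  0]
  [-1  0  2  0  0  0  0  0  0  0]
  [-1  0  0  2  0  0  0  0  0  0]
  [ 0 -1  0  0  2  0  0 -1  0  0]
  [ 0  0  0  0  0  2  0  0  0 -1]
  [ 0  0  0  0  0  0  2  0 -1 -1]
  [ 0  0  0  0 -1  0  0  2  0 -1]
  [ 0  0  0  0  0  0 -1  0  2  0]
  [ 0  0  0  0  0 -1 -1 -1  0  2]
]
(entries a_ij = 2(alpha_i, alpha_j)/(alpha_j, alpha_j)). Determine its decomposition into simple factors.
The diagram associated to this matrix has two connected components: the simple roots {alpha_1, alpha_3, alpha_4} form a chain of 3 nodes with single edges (A_3), and {alpha_2, alpha_5, alpha_6, alpha_7, alpha_8, alpha_9, alpha_10} form a chain of 6 nodes with one extra node attached to the third node from one end (E_7). A semisimple Lie algebra decomposes uniquely as the direct sum of simple ideals, one per connected component of its Dynkin diagram, so g ≅ A_3 ⊕ E_7 (dimension 15 + 133 = 148).

A_3 (sl(4)) ⊕ E_7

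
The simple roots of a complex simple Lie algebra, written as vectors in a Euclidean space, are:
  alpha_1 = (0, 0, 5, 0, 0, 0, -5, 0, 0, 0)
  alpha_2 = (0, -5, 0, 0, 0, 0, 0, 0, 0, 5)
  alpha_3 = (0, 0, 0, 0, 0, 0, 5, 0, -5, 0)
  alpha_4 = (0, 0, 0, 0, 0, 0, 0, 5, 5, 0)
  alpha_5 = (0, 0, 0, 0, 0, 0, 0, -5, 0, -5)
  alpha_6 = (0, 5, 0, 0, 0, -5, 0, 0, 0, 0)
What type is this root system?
A6

Compute the Cartan integers a_ij = 2(alpha_i, alpha_j)/(alpha_j, alpha_j); the resulting 6x6 Cartan matrix is
[[2, 0, -1, 0, 0, 0], [0, 2, 0, 0, -1, -1], [-1, 0, 2, -1, 0, 0], [0, 0, -1, 2, -1, 0], [0, -1, 0, -1, 2, 0], [0, -1, 0, 0, 0, 2]].
All simple roots have the same length, so the diagram is simply laced. The associated Dynkin diagram is a chain of 6 nodes with single edges (A_6), so the type is A_6 (the algebra sl(7)).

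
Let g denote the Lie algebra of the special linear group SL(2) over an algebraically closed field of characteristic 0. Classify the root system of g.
This is sl(2), which has dimension 2^2 - 1 = 3 and rank 2 - 1 = 1 (a Cartan subalgebra is the diagonal traceless matrices). In the classification of classical Lie algebras, the special linear algebra sl(n+1) has type A_n; here n = 1, so the Dynkin diagram is a chain of 1 nodes with single edges (A_1). Hence the type is A_1.

A_1 (sl(2))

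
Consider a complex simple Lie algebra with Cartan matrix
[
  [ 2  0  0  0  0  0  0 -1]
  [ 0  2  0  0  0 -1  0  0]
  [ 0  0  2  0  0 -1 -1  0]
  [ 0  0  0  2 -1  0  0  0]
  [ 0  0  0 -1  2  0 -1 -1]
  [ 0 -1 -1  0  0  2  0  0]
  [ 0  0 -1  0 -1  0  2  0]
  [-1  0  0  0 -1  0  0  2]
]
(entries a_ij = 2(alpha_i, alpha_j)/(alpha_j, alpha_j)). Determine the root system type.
The matrix has rank 8 with 2's on the diagonal. Reading the off-diagonal entries as Dynkin edges (a single edge where a_ij = a_ji = -1; a double or triple edge where a_ij * a_ji = 2 or 3), the diagram is a chain of 7 nodes with one extra node attached to the third node from one end (E_8). One simple-root ordering that puts it in standard form is (alpha_1, alpha_4, alpha_8, alpha_5, alpha_7, alpha_3, alpha_6, alpha_2). So the algebra is type E_8.

E_8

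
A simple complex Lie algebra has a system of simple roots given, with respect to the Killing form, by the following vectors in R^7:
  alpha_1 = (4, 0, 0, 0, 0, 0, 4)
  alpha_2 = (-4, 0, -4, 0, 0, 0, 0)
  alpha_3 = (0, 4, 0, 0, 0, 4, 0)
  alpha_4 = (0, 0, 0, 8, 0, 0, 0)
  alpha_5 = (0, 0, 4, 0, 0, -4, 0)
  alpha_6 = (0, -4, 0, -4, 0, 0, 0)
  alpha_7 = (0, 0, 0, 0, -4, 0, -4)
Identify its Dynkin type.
Compute the Cartan integers a_ij = 2(alpha_i, alpha_j)/(alpha_j, alpha_j); the resulting 7x7 Cartan matrix is
[[2, -1, 0, 0, 0, 0, -1], [-1, 2, 0, 0, -1, 0, 0], [0, 0, 2, 0, -1, -1, 0], [0, 0, 0, 2, 0, -2, 0], [0, -1, -1, 0, 2, 0, 0], [0, 0, -1, -1, 0, 2, 0], [-1, 0, 0, 0, 0, 0, 2]].
The roots have two lengths (squared-length ratio 2:1); the short ones are alpha_{1,2,3,5,6,7}. The associated Dynkin diagram is a chain of 7 nodes with a double edge at one end; the terminal node there is the unique long simple root (C_7), so the type is C_7 (the algebra sp(14)).

C_7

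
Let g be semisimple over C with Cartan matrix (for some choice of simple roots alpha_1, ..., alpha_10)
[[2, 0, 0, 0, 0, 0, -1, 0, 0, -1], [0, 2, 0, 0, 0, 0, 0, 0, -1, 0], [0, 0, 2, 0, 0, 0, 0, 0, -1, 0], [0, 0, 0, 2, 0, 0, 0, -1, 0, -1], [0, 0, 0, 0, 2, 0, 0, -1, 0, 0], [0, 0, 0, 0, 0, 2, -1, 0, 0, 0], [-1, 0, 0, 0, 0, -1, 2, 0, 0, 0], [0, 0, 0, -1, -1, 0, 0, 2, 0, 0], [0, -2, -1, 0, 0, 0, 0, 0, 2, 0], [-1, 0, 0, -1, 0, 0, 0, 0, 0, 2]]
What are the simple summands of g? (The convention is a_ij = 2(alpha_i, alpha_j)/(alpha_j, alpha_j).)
The diagram associated to this matrix has two connected components: the simple roots {alpha_1, alpha_4, alpha_5, alpha_6, alpha_7, alpha_8, alpha_10} form a chain of 7 nodes with single edges (A_7), and {alpha_2, alpha_3, alpha_9} form a chain of 3 nodes with a double edge at one end; the terminal node there is the unique short simple root (B_3). A semisimple Lie algebra decomposes uniquely as the direct sum of simple ideals, one per connected component of its Dynkin diagram, so g ≅ A_7 ⊕ B_3 (dimension 63 + 21 = 84).

A_7 (sl(8)) + B_3 (so(7))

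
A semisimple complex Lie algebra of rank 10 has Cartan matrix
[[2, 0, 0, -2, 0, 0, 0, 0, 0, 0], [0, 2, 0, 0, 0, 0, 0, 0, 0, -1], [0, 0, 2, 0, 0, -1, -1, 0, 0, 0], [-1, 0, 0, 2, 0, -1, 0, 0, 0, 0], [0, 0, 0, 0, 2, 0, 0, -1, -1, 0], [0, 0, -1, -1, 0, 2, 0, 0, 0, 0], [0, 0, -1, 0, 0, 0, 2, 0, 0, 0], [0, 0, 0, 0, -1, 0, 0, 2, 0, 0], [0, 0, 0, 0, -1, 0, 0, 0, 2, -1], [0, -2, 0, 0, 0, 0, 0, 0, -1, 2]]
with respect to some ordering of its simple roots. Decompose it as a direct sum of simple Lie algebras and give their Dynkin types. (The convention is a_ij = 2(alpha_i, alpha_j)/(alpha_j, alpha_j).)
The diagram associated to this matrix has two connected components: the simple roots {alpha_2, alpha_5, alpha_8, alpha_9, alpha_10} form a chain of 5 nodes with a double edge at one end; the terminal node there is the unique short simple root (B_5), and {alpha_1, alpha_3, alpha_4, alpha_6, alpha_7} form a chain of 5 nodes with a double edge at one end; the terminal node there is the unique long simple root (C_5). A semisimple Lie algebra decomposes uniquely as the direct sum of simple ideals, one per connected component of its Dynkin diagram, so g ≅ B_5 ⊕ C_5 (dimension 55 + 55 = 110).

B5 ⊕ C5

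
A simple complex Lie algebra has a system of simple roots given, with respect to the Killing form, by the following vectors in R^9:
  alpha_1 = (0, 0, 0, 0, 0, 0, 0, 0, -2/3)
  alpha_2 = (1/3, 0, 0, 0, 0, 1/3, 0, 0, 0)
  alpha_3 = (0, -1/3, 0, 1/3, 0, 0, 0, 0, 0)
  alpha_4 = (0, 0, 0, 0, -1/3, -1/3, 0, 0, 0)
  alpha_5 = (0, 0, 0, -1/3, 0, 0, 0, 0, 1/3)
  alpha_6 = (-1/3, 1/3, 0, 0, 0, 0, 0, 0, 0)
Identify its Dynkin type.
C_6 (sp(12))

Compute the Cartan integers a_ij = 2(alpha_i, alpha_j)/(alpha_j, alpha_j); the resulting 6x6 Cartan matrix is
[[2, 0, 0, 0, -2, 0], [0, 2, 0, -1, 0, -1], [0, 0, 2, 0, -1, -1], [0, -1, 0, 2, 0, 0], [-1, 0, -1, 0, 2, 0], [0, -1, -1, 0, 0, 2]].
The roots have two lengths (squared-length ratio 2:1); the short ones are alpha_{2,3,4,5,6}. The associated Dynkin diagram is a chain of 6 nodes with a double edge at one end; the terminal node there is the unique long simple root (C_6), so the type is C_6 (the algebra sp(12)).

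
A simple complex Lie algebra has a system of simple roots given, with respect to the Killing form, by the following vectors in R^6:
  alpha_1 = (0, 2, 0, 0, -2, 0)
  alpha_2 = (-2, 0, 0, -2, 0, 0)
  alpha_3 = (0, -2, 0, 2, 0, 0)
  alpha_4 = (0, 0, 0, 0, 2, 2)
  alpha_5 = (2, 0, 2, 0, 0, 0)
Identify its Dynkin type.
Compute the Cartan integers a_ij = 2(alpha_i, alpha_j)/(alpha_j, alpha_j); the resulting 5x5 Cartan matrix is
[[2, 0, -1, -1, 0], [0, 2, -1, 0, -1], [-1, -1, 2, 0, 0], [-1, 0, 0, 2, 0], [0, -1, 0, 0, 2]].
All simple roots have the same length, so the diagram is simply laced. The associated Dynkin diagram is a chain of 5 nodes with single edges (A_5), so the type is A_5 (the algebra sl(6)).

A_5 (sl(6))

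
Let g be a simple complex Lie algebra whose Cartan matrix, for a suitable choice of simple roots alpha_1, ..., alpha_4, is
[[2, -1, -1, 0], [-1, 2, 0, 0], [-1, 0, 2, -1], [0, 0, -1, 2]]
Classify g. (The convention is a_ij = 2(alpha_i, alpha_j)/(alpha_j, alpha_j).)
A4

The matrix has rank 4 with 2's on the diagonal. Reading the off-diagonal entries as Dynkin edges (a single edge where a_ij = a_ji = -1; a double or triple edge where a_ij * a_ji = 2 or 3), the diagram is a chain of 4 nodes with single edges (A_4). One simple-root ordering that puts it in standard form is (alpha_4, alpha_3, alpha_1, alpha_2). So the algebra is type A_4, i.e. sl(5).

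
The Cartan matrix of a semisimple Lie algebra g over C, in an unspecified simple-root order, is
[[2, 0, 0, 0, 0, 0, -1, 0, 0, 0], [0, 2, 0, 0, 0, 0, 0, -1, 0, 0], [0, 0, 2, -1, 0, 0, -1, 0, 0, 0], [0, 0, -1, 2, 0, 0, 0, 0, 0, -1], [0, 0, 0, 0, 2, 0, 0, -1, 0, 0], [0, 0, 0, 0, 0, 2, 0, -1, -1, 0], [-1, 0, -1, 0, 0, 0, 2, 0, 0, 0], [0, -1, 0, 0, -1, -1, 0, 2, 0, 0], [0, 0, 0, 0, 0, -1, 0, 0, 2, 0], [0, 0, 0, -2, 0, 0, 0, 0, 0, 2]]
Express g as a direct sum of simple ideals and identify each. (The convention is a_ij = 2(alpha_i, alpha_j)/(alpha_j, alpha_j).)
C_5 (sp(10)) ⊕ D_5 (so(10))

The diagram associated to this matrix has two connected components: the simple roots {alpha_1, alpha_3, alpha_4, alpha_7, alpha_10} form a chain of 5 nodes with a double edge at one end; the terminal node there is the unique long simple root (C_5), and {alpha_2, alpha_5, alpha_6, alpha_8, alpha_9} form a chain of 3 nodes with a fork of two nodes at one end (D_5). A semisimple Lie algebra decomposes uniquely as the direct sum of simple ideals, one per connected component of its Dynkin diagram, so g ≅ C_5 ⊕ D_5 (dimension 55 + 45 = 100).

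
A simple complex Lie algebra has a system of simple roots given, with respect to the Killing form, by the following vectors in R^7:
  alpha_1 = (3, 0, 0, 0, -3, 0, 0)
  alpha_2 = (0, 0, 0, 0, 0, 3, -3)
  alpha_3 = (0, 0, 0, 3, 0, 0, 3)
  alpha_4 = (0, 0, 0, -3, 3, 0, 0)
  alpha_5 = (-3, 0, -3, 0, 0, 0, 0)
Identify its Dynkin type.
A_5 (sl(6))

Compute the Cartan integers a_ij = 2(alpha_i, alpha_j)/(alpha_j, alpha_j); the resulting 5x5 Cartan matrix is
[[2, 0, 0, -1, -1], [0, 2, -1, 0, 0], [0, -1, 2, -1, 0], [-1, 0, -1, 2, 0], [-1, 0, 0, 0, 2]].
All simple roots have the same length, so the diagram is simply laced. The associated Dynkin diagram is a chain of 5 nodes with single edges (A_5), so the type is A_5 (the algebra sl(6)).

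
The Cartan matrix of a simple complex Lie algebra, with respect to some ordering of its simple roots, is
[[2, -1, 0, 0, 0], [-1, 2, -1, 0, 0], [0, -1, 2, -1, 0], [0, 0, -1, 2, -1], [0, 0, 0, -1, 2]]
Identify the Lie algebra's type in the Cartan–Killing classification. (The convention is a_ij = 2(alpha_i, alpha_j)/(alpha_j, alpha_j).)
The matrix has rank 5 with 2's on the diagonal. Reading the off-diagonal entries as Dynkin edges (a single edge where a_ij = a_ji = -1; a double or triple edge where a_ij * a_ji = 2 or 3), the diagram is a chain of 5 nodes with single edges (A_5). One simple-root ordering that puts it in standard form is (alpha_1, alpha_2, alpha_3, alpha_4, alpha_5). So the algebra is type A_5, i.e. sl(6).

type A_5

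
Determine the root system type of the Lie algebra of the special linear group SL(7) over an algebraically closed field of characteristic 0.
This is sl(7), which has dimension 7^2 - 1 = 48 and rank 7 - 1 = 6 (a Cartan subalgebra is the diagonal traceless matrices). In the classification of classical Lie algebras, the special linear algebra sl(n+1) has type A_n; here n = 6, so the Dynkin diagram is a chain of 6 nodes with single edges (A_6). Hence the type is A_6.

A_6 (sl(7))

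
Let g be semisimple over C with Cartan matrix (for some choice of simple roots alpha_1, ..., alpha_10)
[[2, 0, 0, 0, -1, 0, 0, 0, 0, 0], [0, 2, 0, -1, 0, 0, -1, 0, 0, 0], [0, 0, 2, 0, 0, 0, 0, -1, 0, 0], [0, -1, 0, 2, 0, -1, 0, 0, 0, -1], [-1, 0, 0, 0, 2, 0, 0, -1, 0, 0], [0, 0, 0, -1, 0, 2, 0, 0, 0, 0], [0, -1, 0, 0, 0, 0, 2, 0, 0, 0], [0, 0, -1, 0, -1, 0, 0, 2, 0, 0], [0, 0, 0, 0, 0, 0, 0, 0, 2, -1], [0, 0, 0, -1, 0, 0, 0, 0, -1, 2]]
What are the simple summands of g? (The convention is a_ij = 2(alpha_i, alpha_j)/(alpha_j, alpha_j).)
The diagram associated to this matrix has two connected components: the simple roots {alpha_1, alpha_3, alpha_5, alpha_8} form a chain of 4 nodes with single edges (A_4), and {alpha_2, alpha_4, alpha_6, alpha_7, alpha_9, alpha_10} form a chain of 5 nodes with one extra node attached to the third node from one end (E_6). A semisimple Lie algebra decomposes uniquely as the direct sum of simple ideals, one per connected component of its Dynkin diagram, so g ≅ A_4 ⊕ E_6 (dimension 24 + 78 = 102).

A_4 + E_6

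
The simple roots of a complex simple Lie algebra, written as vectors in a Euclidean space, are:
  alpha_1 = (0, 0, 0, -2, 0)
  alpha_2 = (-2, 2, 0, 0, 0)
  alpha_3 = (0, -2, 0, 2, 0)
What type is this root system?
Compute the Cartan integers a_ij = 2(alpha_i, alpha_j)/(alpha_j, alpha_j); the resulting 3x3 Cartan matrix is
[[2, 0, -1], [0, 2, -1], [-2, -1, 2]].
The roots have two lengths (squared-length ratio 2:1); the short ones are alpha_{1}. The associated Dynkin diagram is a chain of 3 nodes with a double edge at one end; the terminal node there is the unique short simple root (B_3), so the type is B_3 (the algebra so(7)).

type B_3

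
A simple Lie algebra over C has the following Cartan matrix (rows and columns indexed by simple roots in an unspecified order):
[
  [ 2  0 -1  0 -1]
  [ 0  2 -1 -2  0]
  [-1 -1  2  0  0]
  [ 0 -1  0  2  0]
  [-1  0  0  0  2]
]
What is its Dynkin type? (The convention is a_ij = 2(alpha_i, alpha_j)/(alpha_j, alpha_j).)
B5

The matrix has rank 5 with 2's on the diagonal. Reading the off-diagonal entries as Dynkin edges (a single edge where a_ij = a_ji = -1; a double or triple edge where a_ij * a_ji = 2 or 3), the diagram is a chain of 5 nodes with a double edge at one end; the terminal node there is the unique short simple root (B_5). One simple-root ordering that puts it in standard form is (alpha_5, alpha_1, alpha_3, alpha_2, alpha_4). So the algebra is type B_5, i.e. so(11).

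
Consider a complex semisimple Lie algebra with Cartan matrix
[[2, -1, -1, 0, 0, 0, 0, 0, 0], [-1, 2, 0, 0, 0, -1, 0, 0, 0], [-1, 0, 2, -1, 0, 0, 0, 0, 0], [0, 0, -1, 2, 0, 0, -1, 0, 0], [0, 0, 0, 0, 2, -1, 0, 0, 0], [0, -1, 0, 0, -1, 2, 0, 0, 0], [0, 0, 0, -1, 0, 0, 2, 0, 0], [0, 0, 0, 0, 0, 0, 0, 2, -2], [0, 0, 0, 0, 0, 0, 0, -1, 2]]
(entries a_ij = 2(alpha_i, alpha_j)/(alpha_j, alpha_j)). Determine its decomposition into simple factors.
The diagram associated to this matrix has two connected components: the simple roots {alpha_1, alpha_2, alpha_3, alpha_4, alpha_5, alpha_6, alpha_7} form a chain of 7 nodes with single edges (A_7), and {alpha_8, alpha_9} form a chain of 2 nodes with a double edge at one end; the terminal node there is the unique short simple root (B_2). A semisimple Lie algebra decomposes uniquely as the direct sum of simple ideals, one per connected component of its Dynkin diagram, so g ≅ A_7 ⊕ B_2 (dimension 63 + 10 = 73).

A7 + B2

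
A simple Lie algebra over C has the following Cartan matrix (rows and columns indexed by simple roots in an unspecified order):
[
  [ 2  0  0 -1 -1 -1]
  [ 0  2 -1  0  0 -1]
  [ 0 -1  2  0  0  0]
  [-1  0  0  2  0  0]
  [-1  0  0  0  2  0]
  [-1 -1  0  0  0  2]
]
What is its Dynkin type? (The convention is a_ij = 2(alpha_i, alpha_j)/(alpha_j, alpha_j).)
The matrix has rank 6 with 2's on the diagonal. Reading the off-diagonal entries as Dynkin edges (a single edge where a_ij = a_ji = -1; a double or triple edge where a_ij * a_ji = 2 or 3), the diagram is a chain of 4 nodes with a fork of two nodes at one end (D_6). One simple-root ordering that puts it in standard form is (alpha_3, alpha_2, alpha_6, alpha_1, alpha_5, alpha_4). So the algebra is type D_6, i.e. so(12).

D_6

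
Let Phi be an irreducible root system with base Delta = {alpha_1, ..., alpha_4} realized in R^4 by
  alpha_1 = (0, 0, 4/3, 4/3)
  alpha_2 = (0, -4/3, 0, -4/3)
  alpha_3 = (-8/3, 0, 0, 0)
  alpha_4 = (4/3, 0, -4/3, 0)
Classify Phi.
C4

Compute the Cartan integers a_ij = 2(alpha_i, alpha_j)/(alpha_j, alpha_j); the resulting 4x4 Cartan matrix is
[[2, -1, 0, -1], [-1, 2, 0, 0], [0, 0, 2, -2], [-1, 0, -1, 2]].
The roots have two lengths (squared-length ratio 2:1); the short ones are alpha_{1,2,4}. The associated Dynkin diagram is a chain of 4 nodes with a double edge at one end; the terminal node there is the unique long simple root (C_4), so the type is C_4 (the algebra sp(8)).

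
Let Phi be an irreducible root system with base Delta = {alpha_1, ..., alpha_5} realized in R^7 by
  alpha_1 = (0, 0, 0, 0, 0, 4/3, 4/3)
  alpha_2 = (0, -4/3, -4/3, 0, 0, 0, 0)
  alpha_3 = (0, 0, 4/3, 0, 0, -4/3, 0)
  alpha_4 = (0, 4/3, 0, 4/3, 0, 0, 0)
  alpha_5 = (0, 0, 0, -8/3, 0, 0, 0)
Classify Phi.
Compute the Cartan integers a_ij = 2(alpha_i, alpha_j)/(alpha_j, alpha_j); the resulting 5x5 Cartan matrix is
[[2, 0, -1, 0, 0], [0, 2, -1, -1, 0], [-1, -1, 2, 0, 0], [0, -1, 0, 2, -1], [0, 0, 0, -2, 2]].
The roots have two lengths (squared-length ratio 2:1); the short ones are alpha_{1,2,3,4}. The associated Dynkin diagram is a chain of 5 nodes with a double edge at one end; the terminal node there is the unique long simple root (C_5), so the type is C_5 (the algebra sp(10)).

C5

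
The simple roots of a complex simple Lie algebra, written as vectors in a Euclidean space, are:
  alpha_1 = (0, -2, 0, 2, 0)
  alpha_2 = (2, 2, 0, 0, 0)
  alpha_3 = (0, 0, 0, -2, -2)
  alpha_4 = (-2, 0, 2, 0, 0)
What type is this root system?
Compute the Cartan integers a_ij = 2(alpha_i, alpha_j)/(alpha_j, alpha_j); the resulting 4x4 Cartan matrix is
[[2, -1, -1, 0], [-1, 2, 0, -1], [-1, 0, 2, 0], [0, -1, 0, 2]].
All simple roots have the same length, so the diagram is simply laced. The associated Dynkin diagram is a chain of 4 nodes with single edges (A_4), so the type is A_4 (the algebra sl(5)).

type A_4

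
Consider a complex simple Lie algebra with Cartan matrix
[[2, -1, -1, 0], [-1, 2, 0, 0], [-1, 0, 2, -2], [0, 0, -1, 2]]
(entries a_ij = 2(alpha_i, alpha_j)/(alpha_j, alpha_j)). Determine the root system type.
The matrix has rank 4 with 2's on the diagonal. Reading the off-diagonal entries as Dynkin edges (a single edge where a_ij = a_ji = -1; a double or triple edge where a_ij * a_ji = 2 or 3), the diagram is a chain of 4 nodes with a double edge at one end; the terminal node there is the unique short simple root (B_4). One simple-root ordering that puts it in standard form is (alpha_2, alpha_1, alpha_3, alpha_4). So the algebra is type B_4, i.e. so(9).

type B_4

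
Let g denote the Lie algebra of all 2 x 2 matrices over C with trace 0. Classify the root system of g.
A1

This is sl(2), which has dimension 2^2 - 1 = 3 and rank 2 - 1 = 1 (a Cartan subalgebra is the diagonal traceless matrices). In the classification of classical Lie algebras, the special linear algebra sl(n+1) has type A_n; here n = 1, so the Dynkin diagram is a chain of 1 nodes with single edges (A_1). Hence the type is A_1.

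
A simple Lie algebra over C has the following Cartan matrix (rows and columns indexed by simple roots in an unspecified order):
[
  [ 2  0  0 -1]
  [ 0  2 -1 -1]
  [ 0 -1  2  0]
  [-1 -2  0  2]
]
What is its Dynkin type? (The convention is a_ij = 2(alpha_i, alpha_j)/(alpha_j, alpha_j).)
F4

The matrix has rank 4 with 2's on the diagonal. Reading the off-diagonal entries as Dynkin edges (a single edge where a_ij = a_ji = -1; a double or triple edge where a_ij * a_ji = 2 or 3), the diagram is a chain of 4 nodes with a double edge between the middle two (F_4). One simple-root ordering that puts it in standard form is (alpha_1, alpha_4, alpha_2, alpha_3). So the algebra is type F_4.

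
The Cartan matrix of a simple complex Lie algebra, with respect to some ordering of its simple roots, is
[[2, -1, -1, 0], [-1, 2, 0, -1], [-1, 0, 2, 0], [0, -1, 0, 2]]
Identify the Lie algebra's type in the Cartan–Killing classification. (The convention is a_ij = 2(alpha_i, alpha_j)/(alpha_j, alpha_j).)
The matrix has rank 4 with 2's on the diagonal. Reading the off-diagonal entries as Dynkin edges (a single edge where a_ij = a_ji = -1; a double or triple edge where a_ij * a_ji = 2 or 3), the diagram is a chain of 4 nodes with single edges (A_4). One simple-root ordering that puts it in standard form is (alpha_4, alpha_2, alpha_1, alpha_3). So the algebra is type A_4, i.e. sl(5).

A4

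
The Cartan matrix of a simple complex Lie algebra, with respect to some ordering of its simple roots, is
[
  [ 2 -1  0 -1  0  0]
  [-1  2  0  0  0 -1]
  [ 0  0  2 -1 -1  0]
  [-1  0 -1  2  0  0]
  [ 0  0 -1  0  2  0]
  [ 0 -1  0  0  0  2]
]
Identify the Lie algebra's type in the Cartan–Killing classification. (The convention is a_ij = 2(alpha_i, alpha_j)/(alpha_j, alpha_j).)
The matrix has rank 6 with 2's on the diagonal. Reading the off-diagonal entries as Dynkin edges (a single edge where a_ij = a_ji = -1; a double or triple edge where a_ij * a_ji = 2 or 3), the diagram is a chain of 6 nodes with single edges (A_6). One simple-root ordering that puts it in standard form is (alpha_6, alpha_2, alpha_1, alpha_4, alpha_3, alpha_5). So the algebra is type A_6, i.e. sl(7).

type A_6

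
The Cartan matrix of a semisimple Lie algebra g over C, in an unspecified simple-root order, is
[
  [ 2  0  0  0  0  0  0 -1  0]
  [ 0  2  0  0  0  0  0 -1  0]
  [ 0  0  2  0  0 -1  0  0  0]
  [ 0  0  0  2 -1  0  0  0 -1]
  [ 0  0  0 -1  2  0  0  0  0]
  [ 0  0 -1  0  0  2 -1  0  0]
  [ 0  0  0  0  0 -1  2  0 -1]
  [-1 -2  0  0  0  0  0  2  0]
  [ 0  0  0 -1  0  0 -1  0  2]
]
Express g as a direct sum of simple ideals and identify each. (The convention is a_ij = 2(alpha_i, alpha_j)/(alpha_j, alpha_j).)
The diagram associated to this matrix has two connected components: the simple roots {alpha_3, alpha_4, alpha_5, alpha_6, alpha_7, alpha_9} form a chain of 6 nodes with single edges (A_6), and {alpha_1, alpha_2, alpha_8} form a chain of 3 nodes with a double edge at one end; the terminal node there is the unique short simple root (B_3). A semisimple Lie algebra decomposes uniquely as the direct sum of simple ideals, one per connected component of its Dynkin diagram, so g ≅ A_6 ⊕ B_3 (dimension 48 + 21 = 69).

A_6 (sl(7)) + B_3 (so(7))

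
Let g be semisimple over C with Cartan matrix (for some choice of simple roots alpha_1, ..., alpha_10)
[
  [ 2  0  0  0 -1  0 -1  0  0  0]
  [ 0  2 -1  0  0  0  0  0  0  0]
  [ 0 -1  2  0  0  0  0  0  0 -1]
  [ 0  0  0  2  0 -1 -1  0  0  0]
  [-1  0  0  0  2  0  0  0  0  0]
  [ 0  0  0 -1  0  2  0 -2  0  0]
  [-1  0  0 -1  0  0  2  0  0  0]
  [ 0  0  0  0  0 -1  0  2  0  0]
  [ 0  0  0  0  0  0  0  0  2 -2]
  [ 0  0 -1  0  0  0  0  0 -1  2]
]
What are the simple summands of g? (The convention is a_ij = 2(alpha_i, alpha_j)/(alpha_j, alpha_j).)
B_6 (so(13)) ⊕ C_4 (sp(8))

The diagram associated to this matrix has two connected components: the simple roots {alpha_1, alpha_4, alpha_5, alpha_6, alpha_7, alpha_8} form a chain of 6 nodes with a double edge at one end; the terminal node there is the unique short simple root (B_6), and {alpha_2, alpha_3, alpha_9, alpha_10} form a chain of 4 nodes with a double edge at one end; the terminal node there is the unique long simple root (C_4). A semisimple Lie algebra decomposes uniquely as the direct sum of simple ideals, one per connected component of its Dynkin diagram, so g ≅ B_6 ⊕ C_4 (dimension 78 + 36 = 114).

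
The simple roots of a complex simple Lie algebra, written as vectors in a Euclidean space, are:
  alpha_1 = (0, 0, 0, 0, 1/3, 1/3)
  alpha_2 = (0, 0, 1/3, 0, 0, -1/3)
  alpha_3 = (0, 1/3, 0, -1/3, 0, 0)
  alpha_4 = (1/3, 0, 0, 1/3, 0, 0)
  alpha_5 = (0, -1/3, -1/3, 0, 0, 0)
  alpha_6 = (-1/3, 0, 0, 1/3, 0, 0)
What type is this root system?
D_6 (so(12))

Compute the Cartan integers a_ij = 2(alpha_i, alpha_j)/(alpha_j, alpha_j); the resulting 6x6 Cartan matrix is
[[2, -1, 0, 0, 0, 0], [-1, 2, 0, 0, -1, 0], [0, 0, 2, -1, -1, -1], [0, 0, -1, 2, 0, 0], [0, -1, -1, 0, 2, 0], [0, 0, -1, 0, 0, 2]].
All simple roots have the same length, so the diagram is simply laced. The associated Dynkin diagram is a chain of 4 nodes with a fork of two nodes at one end (D_6), so the type is D_6 (the algebra so(12)).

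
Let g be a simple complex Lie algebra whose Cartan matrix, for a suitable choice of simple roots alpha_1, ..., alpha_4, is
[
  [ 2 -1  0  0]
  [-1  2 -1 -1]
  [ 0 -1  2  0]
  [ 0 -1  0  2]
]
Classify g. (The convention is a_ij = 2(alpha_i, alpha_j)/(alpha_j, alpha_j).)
The matrix has rank 4 with 2's on the diagonal. Reading the off-diagonal entries as Dynkin edges (a single edge where a_ij = a_ji = -1; a double or triple edge where a_ij * a_ji = 2 or 3), the diagram is a chain of 2 nodes with a fork of two nodes at one end (D_4). One simple-root ordering that puts it in standard form is (alpha_3, alpha_2, alpha_4, alpha_1). So the algebra is type D_4, i.e. so(8).

type D_4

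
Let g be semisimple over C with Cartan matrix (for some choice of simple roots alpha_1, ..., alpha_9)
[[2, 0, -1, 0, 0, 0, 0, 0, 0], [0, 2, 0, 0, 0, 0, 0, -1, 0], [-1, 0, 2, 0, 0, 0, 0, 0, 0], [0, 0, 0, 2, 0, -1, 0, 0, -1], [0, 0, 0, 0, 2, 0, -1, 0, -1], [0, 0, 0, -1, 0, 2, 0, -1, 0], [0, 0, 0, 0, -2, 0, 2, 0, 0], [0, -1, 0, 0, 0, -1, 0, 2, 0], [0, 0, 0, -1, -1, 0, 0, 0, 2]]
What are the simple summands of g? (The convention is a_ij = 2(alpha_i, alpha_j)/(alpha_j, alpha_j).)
The diagram associated to this matrix has two connected components: the simple roots {alpha_1, alpha_3} form a chain of 2 nodes with single edges (A_2), and {alpha_2, alpha_4, alpha_5, alpha_6, alpha_7, alpha_8, alpha_9} form a chain of 7 nodes with a double edge at one end; the terminal node there is the unique long simple root (C_7). A semisimple Lie algebra decomposes uniquely as the direct sum of simple ideals, one per connected component of its Dynkin diagram, so g ≅ A_2 ⊕ C_7 (dimension 8 + 105 = 113).

type A_2 ⊕ type C_7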